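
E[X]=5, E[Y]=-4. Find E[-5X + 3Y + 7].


E[-5X + 3Y + 7] = -5*E[X] + 3*E[Y] + 7
= (-5)*(5) + (3)*(-4) + (7)
= -25 - 12 + 7 = -30

-30


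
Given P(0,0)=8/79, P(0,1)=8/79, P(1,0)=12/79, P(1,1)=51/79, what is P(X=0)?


P(X=0) = P(0,0)+P(0,1) = 8/79 + 8/79 = 16/79

16/79


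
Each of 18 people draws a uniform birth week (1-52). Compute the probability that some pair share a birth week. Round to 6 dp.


P(all different) = prod((52-i)/52 for i=0..17) = 0.035353
P(at least one match) = 1 - 0.035353 = 0.964647

0.964647


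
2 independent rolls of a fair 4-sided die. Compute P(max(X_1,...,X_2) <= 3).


P(max <= 3) = P(all X_i <= 3) = (P(X_1 <= 3))^2
= (3/4)^2 = 9/16

9/16


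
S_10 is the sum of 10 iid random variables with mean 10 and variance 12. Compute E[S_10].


E[S_n] = n*E[X_1] = 10*10 = 100

100


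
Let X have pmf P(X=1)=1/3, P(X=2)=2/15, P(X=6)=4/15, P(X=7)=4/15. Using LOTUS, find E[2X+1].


E[2X+1] = sum(g(x)*P(x))
= 3*1/3 + 5*2/15 + 13*4/15 + 15*4/15
= 137/15

137/15


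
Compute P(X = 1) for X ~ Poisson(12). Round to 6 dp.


P(X=1) = e^(-12) * 12^1 / 1!
≈ 0.000006144212353 * 12 / 1
≈ 0.000074

0.000074


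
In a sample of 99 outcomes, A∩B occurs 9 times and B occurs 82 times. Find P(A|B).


P(A|B) = P(A∩B)/P(B) = (9/99)/(82/99) = 9/82

9/82


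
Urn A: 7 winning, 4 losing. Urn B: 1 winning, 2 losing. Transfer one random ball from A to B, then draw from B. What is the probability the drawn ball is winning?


P(transfer winning) = 7/11; P(transfer losing) = 4/11
If winning transferred: Urn II has 2 winning of 4, so P(winning|winning moved) = 1/2
If losing transferred: Urn II has 1 winning of 4, so P(winning|losing moved) = 1/4
By total probability: P(winning) = 7/11*1/2 + 4/11*1/4 = 9/22

9/22


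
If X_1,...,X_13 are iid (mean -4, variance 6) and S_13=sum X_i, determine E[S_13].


E[S_n] = n*E[X_1] = 13*-4 = -52

-52


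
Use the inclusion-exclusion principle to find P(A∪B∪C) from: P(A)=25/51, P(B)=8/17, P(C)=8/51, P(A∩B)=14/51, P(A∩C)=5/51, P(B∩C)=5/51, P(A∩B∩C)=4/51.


P(A∪B∪C) = P(A)+P(B)+P(C) - P(AB)-P(AC)-P(BC) + P(ABC)
= 25/51+8/17+8/51 - 14/51-5/51-5/51 + 4/51
= 37/51

37/51


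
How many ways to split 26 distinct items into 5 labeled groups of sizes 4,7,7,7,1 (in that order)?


26! = 403291461126605635584000000
Denominator: 4!=24 * 7!=5040 * 7!=5040 * 7!=5040 * 1!=1
Coefficient = 403291461126605635584000000 / 3072577536000 = 131255096544000

131255096544000


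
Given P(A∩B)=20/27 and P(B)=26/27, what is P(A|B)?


P(A|B) = P(A∩B)/P(B) = (40/54)/(52/54) = 40/52 = 10/13

10/13


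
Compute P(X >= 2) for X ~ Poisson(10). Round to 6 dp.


P(X>=2) = 1 - P(X<=1) = 1 - (e^(-10)*10^0/0! + e^(-10)*10^1/1!)
≈ 1 - (0.0000453999 + 0.0004539993)
= 1 - 0.0004993992 = 0.9995006008
≈ 0.999501

0.999501


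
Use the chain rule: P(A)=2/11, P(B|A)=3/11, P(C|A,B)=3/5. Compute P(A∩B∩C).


P(A∩B∩C) = P(A) * P(B|A) * P(C|A∩B)
= 2/11 * 3/11 * 3/5
= 6/121 * 3/5 = 18/605

18/605


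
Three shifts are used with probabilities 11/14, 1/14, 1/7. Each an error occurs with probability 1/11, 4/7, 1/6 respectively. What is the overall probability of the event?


P(A) = P(A|B1)P(B1) + P(A|B2)P(B2) + P(A|B3)P(B3)
= 1/11*11/14 + 4/7*1/14 + 1/6*1/7
= 1/14 + 2/49 + 1/42 = 20/147

20/147


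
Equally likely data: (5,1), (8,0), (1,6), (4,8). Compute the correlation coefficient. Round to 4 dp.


Cov(X,Y) = -6.1250, Var(X) = 6.2500, Var(Y) = 11.1875
rho = Cov/(sqrt(VarX)*sqrt(VarY)) = -0.7325

-0.7325


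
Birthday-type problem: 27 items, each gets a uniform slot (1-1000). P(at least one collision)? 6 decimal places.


P(all different) = prod((1000-i)/1000 for i=0..26) = 0.701775
P(at least one match) = 1 - 0.701775 = 0.298225

0.298225


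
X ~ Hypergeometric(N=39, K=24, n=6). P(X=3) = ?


P(X=3) = C(24,3)*C(15,3) / C(39,6)
= 2024*455 / 3262623
= 920920/3262623 = 10120/35853

10120/35853


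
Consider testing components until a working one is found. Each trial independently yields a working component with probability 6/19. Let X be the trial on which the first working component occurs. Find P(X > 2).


P(X > 2) = P(first 2 trials all fail) = (1-p)^2 = (13/19)^2 = 169/361

169/361


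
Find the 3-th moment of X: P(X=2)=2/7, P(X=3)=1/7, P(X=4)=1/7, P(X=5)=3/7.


E[X^3] = sum(x^3 * P(x))
= 8*2/7 + 27*1/7 + 64*1/7 + 125*3/7
= 482/7

482/7


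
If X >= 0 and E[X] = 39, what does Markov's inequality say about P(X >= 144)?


Markov: P(X >= a) <= E[X]/a
P(X >= 144) <= 39/144 = 13/48

13/48


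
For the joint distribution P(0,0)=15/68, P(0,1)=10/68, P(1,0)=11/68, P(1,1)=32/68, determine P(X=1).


P(X=1) = P(1,0)+P(1,1) = 11/68 + 32/68 = 43/68

43/68


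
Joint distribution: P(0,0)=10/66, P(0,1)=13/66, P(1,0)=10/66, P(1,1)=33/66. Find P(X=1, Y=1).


Read from table: P(X=1, Y=1) = 33/66 = 1/2

1/2


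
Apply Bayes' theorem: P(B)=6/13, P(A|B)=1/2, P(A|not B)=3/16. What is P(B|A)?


P(A) = P(A|B)P(B) + P(A|B')P(B') = 1/2*6/13 + 3/16*7/13 = 69/208
P(B|A) = P(A|B)P(B)/P(A) = (3/13)/(69/208) = 16/23

16/23


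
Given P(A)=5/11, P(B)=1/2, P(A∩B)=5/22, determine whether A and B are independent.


P(A)*P(B) = 5/11*1/2 = 5/22
P(A∩B) = 5/22, which equals P(A)P(B), so independent

Yes, A and B are independent


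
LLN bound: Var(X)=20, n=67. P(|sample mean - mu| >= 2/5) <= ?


Var(Xbar) = Var(X)/n = 20/67
Chebyshev: P(|Xbar-mu| >= 2/5) <= Var(Xbar)/(2/5)^2 = (20/67)/(4/25) = 125/67
Bound exceeds 1, so trivial bound: 1

1


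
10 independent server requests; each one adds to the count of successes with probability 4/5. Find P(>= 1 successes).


P(at least one) = 1 - P(none)
P(none) = (1 - 4/5)^10 = (1/5)^10 = 1/9765625
P(at least one) = 1 - 1/9765625 = 9765624/9765625

9765624/9765625


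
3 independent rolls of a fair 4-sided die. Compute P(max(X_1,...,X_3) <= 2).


P(max <= 2) = P(all X_i <= 2) = (P(X_1 <= 2))^3
= (2/4)^3 = (1/2)^3 = 1/8

1/8


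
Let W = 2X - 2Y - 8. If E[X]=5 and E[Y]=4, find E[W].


E[2X - 2Y - 8] = 2*E[X] - 2*E[Y] - 8
= (2)*(5) + (-2)*(4) + (-8)
= 10 - 8 - 8 = -6

-6


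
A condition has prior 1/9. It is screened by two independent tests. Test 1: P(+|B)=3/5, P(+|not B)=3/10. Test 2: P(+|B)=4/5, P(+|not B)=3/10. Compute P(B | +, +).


After test 1: P(+) = 3/5*1/9 + 3/10*8/9 = 1/3
P(B|+) = (1/15)/(1/3) = 1/5
After test 2 (use post1 as new prior): P(+) = 4/5*1/5 + 3/10*4/5 = 2/5
P(B|+,+) = (4/25)/(2/5) = 2/5

2/5


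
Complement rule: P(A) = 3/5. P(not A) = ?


P(A') = 1 - P(A) = 1 - 3/5 = 2/5

2/5


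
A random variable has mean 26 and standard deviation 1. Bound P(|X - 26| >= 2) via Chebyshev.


k = 2/1 = 2
Chebyshev: P(|X-mu| >= k*sigma) <= 1/k^2 = 1/2^2 = 1/4

1/4


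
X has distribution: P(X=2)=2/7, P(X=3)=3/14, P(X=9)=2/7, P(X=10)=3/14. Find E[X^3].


E[X^3] = sum(g(x)*P(x))
= 8*2/7 + 27*3/14 + 729*2/7 + 1000*3/14
= 6029/14

6029/14


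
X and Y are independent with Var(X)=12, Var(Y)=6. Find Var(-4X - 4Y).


Independence => Cov(X,Y)=0
Var(-4X - 4Y) = (-4)^2*Var(X) + (-4)^2*Var(Y)
= 16*12 + 16*6 = 288

288


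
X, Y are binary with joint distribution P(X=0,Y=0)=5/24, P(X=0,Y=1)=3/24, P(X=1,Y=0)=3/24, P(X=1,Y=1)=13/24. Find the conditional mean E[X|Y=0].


P(Y=0) = 8/24
E[X|Y=0] = (0*5 + 1*3)/8 = 3/8

3/8


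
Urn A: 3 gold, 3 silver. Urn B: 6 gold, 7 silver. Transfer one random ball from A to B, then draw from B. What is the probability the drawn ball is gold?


P(transfer gold) = 3/6 = 1/2; P(transfer silver) = 1/2
If gold transferred: Urn II has 7 gold of 14, so P(gold|gold moved) = 1/2
If silver transferred: Urn II has 6 gold of 14, so P(gold|silver moved) = 3/7
By total probability: P(gold) = 1/2*1/2 + 1/2*3/7 = 13/28

13/28


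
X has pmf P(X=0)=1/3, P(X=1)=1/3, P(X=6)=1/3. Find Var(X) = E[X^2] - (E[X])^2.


E[X] = 7/3, E[X^2] = 37/3
Var(X) = E[X^2] - (E[X])^2 = 37/3 - (7/3)^2 = 62/9

62/9


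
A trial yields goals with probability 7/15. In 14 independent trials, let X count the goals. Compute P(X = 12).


P(X=12) = C(14,12) * p^12 * (1-p)^2
= 91 * 13841287201/129746337890625 * 64/225
= 80611656658624/29192926025390625

80611656658624/29192926025390625


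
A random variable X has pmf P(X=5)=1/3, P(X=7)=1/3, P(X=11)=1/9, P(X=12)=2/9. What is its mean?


E[X] = sum(x * P(x))
= 5*1/3 + 7*1/3 + 11*1/9 + 12*2/9
= 71/9

71/9


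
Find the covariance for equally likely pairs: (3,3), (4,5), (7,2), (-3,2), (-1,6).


E[X]=2, E[Y]=18/5, E[XY]=31/5
Cov(X,Y) = E[XY] - E[X]E[Y] = 31/5 - 2*18/5 = -1

-1


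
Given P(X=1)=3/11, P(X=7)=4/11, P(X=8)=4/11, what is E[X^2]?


E[X^2] = sum(g(x)*P(x))
= 1*3/11 + 49*4/11 + 64*4/11
= 455/11

455/11


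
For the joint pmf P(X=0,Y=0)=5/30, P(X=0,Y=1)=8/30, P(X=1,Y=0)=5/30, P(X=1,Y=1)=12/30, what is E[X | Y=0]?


P(Y=0) = 10/30
E[X|Y=0] = (0*5 + 1*5)/10 = 5/10 = 1/2

1/2


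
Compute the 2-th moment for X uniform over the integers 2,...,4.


E[X^2] = (1/3) * sum(x^2 for x=2..4)
= 29/3

29/3


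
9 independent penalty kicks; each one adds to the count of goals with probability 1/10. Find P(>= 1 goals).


P(at least one) = 1 - P(none)
P(none) = (1 - 1/10)^9 = (9/10)^9 = 387420489/1000000000
P(at least one) = 1 - 387420489/1000000000 = 612579511/1000000000

612579511/1000000000


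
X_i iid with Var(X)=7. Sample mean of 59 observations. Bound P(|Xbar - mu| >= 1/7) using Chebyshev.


Var(Xbar) = Var(X)/n = 7/59
Chebyshev: P(|Xbar-mu| >= 1/7) <= Var(Xbar)/(1/7)^2 = (7/59)/(1/49) = 343/59
Bound exceeds 1, so trivial bound: 1

1


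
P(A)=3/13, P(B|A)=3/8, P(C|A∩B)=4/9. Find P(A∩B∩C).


P(A∩B∩C) = P(A) * P(B|A) * P(C|A∩B)
= 3/13 * 3/8 * 4/9
= 9/104 * 4/9 = 1/26

1/26


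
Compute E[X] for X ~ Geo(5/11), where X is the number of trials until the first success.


For geometric (trials until first success), E[X] = 1/p = 1/(5/11) = 11/5

11/5


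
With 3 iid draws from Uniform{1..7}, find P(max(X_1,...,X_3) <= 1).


P(max <= 1) = P(all X_i <= 1) = (P(X_1 <= 1))^3
= (1/7)^3 = 1/343

1/343


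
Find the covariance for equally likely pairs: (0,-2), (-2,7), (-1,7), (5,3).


E[X]=1/2, E[Y]=15/4, E[XY]=-3/2
Cov(X,Y) = E[XY] - E[X]E[Y] = -3/2 - 1/2*15/4 = -27/8

-27/8


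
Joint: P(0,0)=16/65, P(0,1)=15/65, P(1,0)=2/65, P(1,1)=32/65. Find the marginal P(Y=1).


P(Y=1) = P(0,1)+P(1,1) = 15/65 + 32/65 = 47/65

47/65


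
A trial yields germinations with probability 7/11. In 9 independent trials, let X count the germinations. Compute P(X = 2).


P(X=2) = C(9,2) * p^2 * (1-p)^7
= 36 * 49/121 * 16384/19487171
= 28901376/2357947691

28901376/2357947691


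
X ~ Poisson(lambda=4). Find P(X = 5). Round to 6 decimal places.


P(X=5) = e^(-4) * 4^5 / 5!
≈ 0.01831563889 * 1024 / 120
≈ 0.156293

0.156293


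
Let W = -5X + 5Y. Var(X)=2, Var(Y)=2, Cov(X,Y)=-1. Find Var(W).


Var(-5X + 5Y) = (-5)^2*Var(X) + 5^2*Var(Y) + 2*(-5)*5*Cov(X,Y)
= 25*2 + 25*2 - 50*(-1)
= 50 + 50 + 50 = 150

150


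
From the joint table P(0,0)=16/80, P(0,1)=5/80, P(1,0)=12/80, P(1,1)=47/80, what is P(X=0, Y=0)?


Read from table: P(X=0, Y=0) = 16/80 = 1/5

1/5


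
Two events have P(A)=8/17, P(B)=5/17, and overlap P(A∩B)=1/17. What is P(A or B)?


P(A∪B) = P(A) + P(B) - P(A∩B)
= 8/17 + 5/17 - 1/17 = 12/17

12/17


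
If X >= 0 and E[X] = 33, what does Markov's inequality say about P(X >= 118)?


Markov: P(X >= a) <= E[X]/a
P(X >= 118) <= 33/118

33/118


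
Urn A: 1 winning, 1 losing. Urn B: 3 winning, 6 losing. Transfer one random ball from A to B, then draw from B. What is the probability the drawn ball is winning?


P(transfer winning) = 1/2; P(transfer losing) = 1/2
If winning transferred: Urn II has 4 winning of 10, so P(winning|winning moved) = 2/5
If losing transferred: Urn II has 3 winning of 10, so P(winning|losing moved) = 3/10
By total probability: P(winning) = 1/2*2/5 + 1/2*3/10 = 7/20

7/20


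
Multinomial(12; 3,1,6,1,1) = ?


12! = 479001600
Denominator: 3!=6 * 1!=1 * 6!=720 * 1!=1 * 1!=1
Coefficient = 479001600 / 4320 = 110880

110880


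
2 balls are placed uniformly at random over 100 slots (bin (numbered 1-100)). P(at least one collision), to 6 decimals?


P(all different) = prod((100-i)/100 for i=0..1) = 0.990000
P(at least one match) = 1 - 0.990000 = 0.010000

0.010000


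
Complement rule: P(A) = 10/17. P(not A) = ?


P(A') = 1 - P(A) = 1 - 10/17 = 7/17

7/17


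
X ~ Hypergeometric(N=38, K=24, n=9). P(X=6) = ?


P(X=6) = C(24,6)*C(14,3) / C(38,9)
= 134596*364 / 163011640
= 48992944/163011640 = 29302/97495

29302/97495


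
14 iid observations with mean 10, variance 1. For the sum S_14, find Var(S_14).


By independence, Var(S_n) = n*Var(X_1) = 14*1 = 14

14


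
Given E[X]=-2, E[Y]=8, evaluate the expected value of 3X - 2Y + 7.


E[3X - 2Y + 7] = 3*E[X] - 2*E[Y] + 7
= (3)*(-2) + (-2)*(8) + (7)
= -6 - 16 + 7 = -15

-15


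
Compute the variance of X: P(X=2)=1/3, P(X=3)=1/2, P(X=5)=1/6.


E[X] = 3, E[X^2] = 10
Var(X) = E[X^2] - (E[X])^2 = 10 - (3)^2 = 1

1


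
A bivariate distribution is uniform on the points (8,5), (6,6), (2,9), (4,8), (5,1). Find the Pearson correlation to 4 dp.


Cov(X,Y) = -2.8000, Var(X) = 4.0000, Var(Y) = 7.7600
rho = Cov/(sqrt(VarX)*sqrt(VarY)) = -0.5026

-0.5026


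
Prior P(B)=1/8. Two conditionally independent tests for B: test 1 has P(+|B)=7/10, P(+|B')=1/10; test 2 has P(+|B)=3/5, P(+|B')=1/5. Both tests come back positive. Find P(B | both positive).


After test 1: P(+) = 7/10*1/8 + 1/10*7/8 = 7/40
P(B|+) = (7/80)/(7/40) = 1/2
After test 2 (use post1 as new prior): P(+) = 3/5*1/2 + 1/5*1/2 = 2/5
P(B|+,+) = (3/10)/(2/5) = 3/4

3/4


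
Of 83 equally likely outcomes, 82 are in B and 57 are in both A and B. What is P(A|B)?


P(A|B) = P(A∩B)/P(B) = (57/83)/(82/83) = 57/82

57/82


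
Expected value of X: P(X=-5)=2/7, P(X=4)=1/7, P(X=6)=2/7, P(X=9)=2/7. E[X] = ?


E[X] = sum(x * P(x))
= -5*2/7 + 4*1/7 + 6*2/7 + 9*2/7
= 24/7

24/7


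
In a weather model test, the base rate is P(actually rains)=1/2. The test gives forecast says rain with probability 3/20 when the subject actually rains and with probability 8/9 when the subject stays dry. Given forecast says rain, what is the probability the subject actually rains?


P(A) = P(A|B)P(B) + P(A|B')P(B') = 3/20*1/2 + 8/9*1/2 = 187/360
P(B|A) = P(A|B)P(B)/P(A) = (3/40)/(187/360) = 27/187

27/187


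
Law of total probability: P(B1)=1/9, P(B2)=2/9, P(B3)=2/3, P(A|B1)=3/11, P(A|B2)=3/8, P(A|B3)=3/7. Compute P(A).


P(A) = P(A|B1)P(B1) + P(A|B2)P(B2) + P(A|B3)P(B3)
= 3/11*1/9 + 3/8*2/9 + 3/7*2/3
= 1/33 + 1/12 + 2/7 = 123/308

123/308


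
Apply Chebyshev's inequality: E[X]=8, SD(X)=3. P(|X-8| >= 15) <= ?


k = 15/3 = 5
Chebyshev: P(|X-mu| >= k*sigma) <= 1/k^2 = 1/5^2 = 1/25

1/25


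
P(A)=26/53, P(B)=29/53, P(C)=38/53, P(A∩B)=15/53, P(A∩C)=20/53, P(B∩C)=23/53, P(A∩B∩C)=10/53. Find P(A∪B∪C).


P(A∪B∪C) = P(A)+P(B)+P(C) - P(AB)-P(AC)-P(BC) + P(ABC)
= 26/53+29/53+38/53 - 15/53-20/53-23/53 + 10/53
= 45/53

45/53


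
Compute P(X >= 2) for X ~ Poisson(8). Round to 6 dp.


P(X>=2) = 1 - P(X<=1) = 1 - (e^(-8)*8^0/0! + e^(-8)*8^1/1!)
≈ 1 - (0.0003354626 + 0.0026837010)
= 1 - 0.0030191636 = 0.9969808364
≈ 0.996981

0.996981


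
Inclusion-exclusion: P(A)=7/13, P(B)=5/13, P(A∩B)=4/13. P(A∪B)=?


P(A∪B) = P(A) + P(B) - P(A∩B)
= 7/13 + 5/13 - 4/13 = 8/13

8/13


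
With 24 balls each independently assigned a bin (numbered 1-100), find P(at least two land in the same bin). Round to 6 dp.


P(all different) = prod((100-i)/100 for i=0..23) = 0.049497
P(at least one match) = 1 - 0.049497 = 0.950503

0.950503


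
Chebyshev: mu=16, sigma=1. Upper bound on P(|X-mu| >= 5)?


k = 5/1 = 5
Chebyshev: P(|X-mu| >= k*sigma) <= 1/k^2 = 1/5^2 = 1/25

1/25


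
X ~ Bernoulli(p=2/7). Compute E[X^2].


For Bernoulli: X in {0,1}
E[X^2] = 0^2*(1-2/7) + 1^2*2/7 = 2/7

2/7


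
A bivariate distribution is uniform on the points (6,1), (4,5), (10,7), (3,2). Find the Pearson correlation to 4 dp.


Cov(X,Y) = 3.9375, Var(X) = 7.1875, Var(Y) = 5.6875
rho = Cov/(sqrt(VarX)*sqrt(VarY)) = 0.6158

0.6158


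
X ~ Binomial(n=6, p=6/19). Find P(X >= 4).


P(X>=4) = P(X=4) + P(X=5) + P(X=6)
= 3285360/47045881 + 606528/47045881 + 46656/47045881
= 3938544/47045881

3938544/47045881


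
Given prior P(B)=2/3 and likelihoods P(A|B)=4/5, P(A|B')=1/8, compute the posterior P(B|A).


P(A) = P(A|B)P(B) + P(A|B')P(B') = 4/5*2/3 + 1/8*1/3 = 23/40
P(B|A) = P(A|B)P(B)/P(A) = (8/15)/(23/40) = 64/69

64/69


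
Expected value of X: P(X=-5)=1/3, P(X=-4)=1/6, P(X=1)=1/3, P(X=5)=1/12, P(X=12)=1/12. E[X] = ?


E[X] = sum(x * P(x))
= -5*1/3 - 4*1/6 + 1*1/3 + 5*1/12 + 12*1/12
= -7/12

-7/12


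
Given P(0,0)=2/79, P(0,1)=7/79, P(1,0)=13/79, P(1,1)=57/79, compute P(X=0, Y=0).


Read from table: P(X=0, Y=0) = 2/79

2/79


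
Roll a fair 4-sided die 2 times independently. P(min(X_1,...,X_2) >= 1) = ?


P(min >= 1) = P(all X_i >= 1) = (P(X_1 >= 1))^2
= (4/4)^2 = 1^2 = 1

1


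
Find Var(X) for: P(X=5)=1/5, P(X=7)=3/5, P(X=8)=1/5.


E[X] = 34/5, E[X^2] = 236/5
Var(X) = E[X^2] - (E[X])^2 = 236/5 - (34/5)^2 = 24/25

24/25


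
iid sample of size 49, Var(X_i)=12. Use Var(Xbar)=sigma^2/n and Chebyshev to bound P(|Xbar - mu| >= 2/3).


Var(Xbar) = Var(X)/n = 12/49
Chebyshev: P(|Xbar-mu| >= 2/3) <= Var(Xbar)/(2/3)^2 = (12/49)/(4/9) = 27/49

27/49


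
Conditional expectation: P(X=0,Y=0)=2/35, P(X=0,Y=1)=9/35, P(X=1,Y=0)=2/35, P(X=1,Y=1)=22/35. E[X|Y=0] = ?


P(Y=0) = 4/35
E[X|Y=0] = (0*2 + 1*2)/4 = 2/4 = 1/2

1/2


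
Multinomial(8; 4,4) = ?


8! = 40320
Denominator: 4!=24 * 4!=24
Coefficient = 40320 / 576 = 70

70


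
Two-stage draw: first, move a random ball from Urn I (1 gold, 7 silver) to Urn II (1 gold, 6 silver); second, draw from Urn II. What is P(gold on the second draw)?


P(transfer gold) = 1/8; P(transfer silver) = 7/8
If gold transferred: Urn II has 2 gold of 8, so P(gold|gold moved) = 1/4
If silver transferred: Urn II has 1 gold of 8, so P(gold|silver moved) = 1/8
By total probability: P(gold) = 1/8*1/4 + 7/8*1/8 = 9/64

9/64


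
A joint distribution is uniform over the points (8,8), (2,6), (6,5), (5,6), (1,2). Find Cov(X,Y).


E[X]=22/5, E[Y]=27/5, E[XY]=138/5
Cov(X,Y) = E[XY] - E[X]E[Y] = 138/5 - 22/5*27/5 = 96/25

96/25


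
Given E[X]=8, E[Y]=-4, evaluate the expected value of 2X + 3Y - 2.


E[2X + 3Y - 2] = 2*E[X] + 3*E[Y] - 2
= (2)*(8) + (3)*(-4) + (-2)
= 16 - 12 - 2 = 2

2


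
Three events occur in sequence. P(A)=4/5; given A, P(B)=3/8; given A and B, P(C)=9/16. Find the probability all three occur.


P(A∩B∩C) = P(A) * P(B|A) * P(C|A∩B)
= 4/5 * 3/8 * 9/16
= 3/10 * 9/16 = 27/160

27/160


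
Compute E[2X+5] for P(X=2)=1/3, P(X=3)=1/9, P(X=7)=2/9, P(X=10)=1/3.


E[2X+5] = sum(g(x)*P(x))
= 9*1/3 + 11*1/9 + 19*2/9 + 25*1/3
= 151/9

151/9


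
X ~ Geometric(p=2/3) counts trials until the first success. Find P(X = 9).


P(X=9) = (1-p)^8 * p = (1/3)^8 * 2/3
= 1/6561 * 2/3 = 2/19683

2/19683


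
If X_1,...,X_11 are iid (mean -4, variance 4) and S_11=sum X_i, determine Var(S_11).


By independence, Var(S_n) = n*Var(X_1) = 11*4 = 44

44


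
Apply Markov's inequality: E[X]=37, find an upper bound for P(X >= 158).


Markov: P(X >= a) <= E[X]/a
P(X >= 158) <= 37/158

37/158


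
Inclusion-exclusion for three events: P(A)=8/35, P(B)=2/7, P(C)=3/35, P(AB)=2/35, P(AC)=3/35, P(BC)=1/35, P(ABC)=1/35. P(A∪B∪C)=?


P(A∪B∪C) = P(A)+P(B)+P(C) - P(AB)-P(AC)-P(BC) + P(ABC)
= 8/35+2/7+3/35 - 2/35-3/35-1/35 + 1/35
= 16/35

16/35


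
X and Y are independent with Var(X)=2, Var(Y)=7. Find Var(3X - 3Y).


Independence => Cov(X,Y)=0
Var(3X - 3Y) = 3^2*Var(X) + (-3)^2*Var(Y)
= 9*2 + 9*7 = 81

81


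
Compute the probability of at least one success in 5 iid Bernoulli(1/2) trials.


P(at least one) = 1 - P(none)
P(none) = (1 - 1/2)^5 = (1/2)^5 = 1/32
P(at least one) = 1 - 1/32 = 31/32

31/32


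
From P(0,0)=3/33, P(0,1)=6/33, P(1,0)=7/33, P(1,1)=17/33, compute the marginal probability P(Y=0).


P(Y=0) = P(0,0)+P(1,0) = 3/33 + 7/33 = 10/33

10/33


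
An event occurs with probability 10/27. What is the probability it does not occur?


P(A') = 1 - P(A) = 1 - 10/27 = 17/27

17/27


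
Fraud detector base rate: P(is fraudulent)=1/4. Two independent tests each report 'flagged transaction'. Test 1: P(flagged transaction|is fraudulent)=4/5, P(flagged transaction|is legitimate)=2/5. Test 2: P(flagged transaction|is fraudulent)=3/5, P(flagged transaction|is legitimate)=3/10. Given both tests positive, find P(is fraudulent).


After test 1: P(+) = 4/5*1/4 + 2/5*3/4 = 1/2
P(B|+) = (1/5)/(1/2) = 2/5
After test 2 (use post1 as new prior): P(+) = 3/5*2/5 + 3/10*3/5 = 21/50
P(B|+,+) = (6/25)/(21/50) = 4/7

4/7


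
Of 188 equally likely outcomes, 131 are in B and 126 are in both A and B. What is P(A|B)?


P(A|B) = P(A∩B)/P(B) = (126/188)/(131/188) = 126/131

126/131


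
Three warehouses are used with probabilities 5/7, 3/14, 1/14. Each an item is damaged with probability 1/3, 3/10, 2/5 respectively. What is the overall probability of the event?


P(A) = P(A|B1)P(B1) + P(A|B2)P(B2) + P(A|B3)P(B3)
= 1/3*5/7 + 3/10*3/14 + 2/5*1/14
= 5/21 + 9/140 + 1/35 = 139/420

139/420


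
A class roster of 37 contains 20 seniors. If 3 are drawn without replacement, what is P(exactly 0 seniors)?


P(X=0) = C(20,0)*C(17,3) / C(37,3)
= 1*680 / 7770
= 680/7770 = 68/777

68/777


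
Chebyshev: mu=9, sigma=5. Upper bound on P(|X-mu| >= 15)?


k = 15/5 = 3
Chebyshev: P(|X-mu| >= k*sigma) <= 1/k^2 = 1/3^2 = 1/9

1/9


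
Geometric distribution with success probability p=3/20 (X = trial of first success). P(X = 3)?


P(X=3) = (1-p)^2 * p = (17/20)^2 * 3/20
= 289/400 * 3/20 = 867/8000

867/8000


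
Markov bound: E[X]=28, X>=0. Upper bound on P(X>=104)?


Markov: P(X >= a) <= E[X]/a
P(X >= 104) <= 28/104 = 7/26

7/26


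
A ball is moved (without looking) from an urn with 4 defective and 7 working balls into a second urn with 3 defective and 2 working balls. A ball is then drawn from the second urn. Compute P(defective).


P(transfer defective) = 4/11; P(transfer working) = 7/11
If defective transferred: Urn II has 4 defective of 6, so P(defective|defective moved) = 2/3
If working transferred: Urn II has 3 defective of 6, so P(defective|working moved) = 1/2
By total probability: P(defective) = 4/11*2/3 + 7/11*1/2 = 37/66

37/66


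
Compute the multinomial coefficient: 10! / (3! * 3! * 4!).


10! = 3628800
Denominator: 3!=6 * 3!=6 * 4!=24
Coefficient = 3628800 / 864 = 4200

4200


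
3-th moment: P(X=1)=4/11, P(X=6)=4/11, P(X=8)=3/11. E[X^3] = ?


E[X^3] = sum(x^3 * P(x))
= 1*4/11 + 216*4/11 + 512*3/11
= 2404/11

2404/11


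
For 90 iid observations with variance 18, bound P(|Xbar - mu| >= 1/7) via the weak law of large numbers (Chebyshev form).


Var(Xbar) = Var(X)/n = 18/90
Chebyshev: P(|Xbar-mu| >= 1/7) <= Var(Xbar)/(1/7)^2 = (1/5)/(1/49) = 49/5
Bound exceeds 1, so trivial bound: 1

1


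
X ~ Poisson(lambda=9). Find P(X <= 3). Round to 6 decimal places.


P(X<=3) = e^(-9)*9^0/0! + e^(-9)*9^1/1! + e^(-9)*9^2/2! + e^(-9)*9^3/3!
≈ 0.0001234098 + 0.0011106882 + 0.0049980971 + 0.0149942912
= 0.0212264863
≈ 0.021226

0.021226


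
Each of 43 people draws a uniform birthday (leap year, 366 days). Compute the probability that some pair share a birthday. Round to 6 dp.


P(all different) = prod((366-i)/366 for i=0..42) = 0.076637
P(at least one match) = 1 - 0.076637 = 0.923363

0.923363


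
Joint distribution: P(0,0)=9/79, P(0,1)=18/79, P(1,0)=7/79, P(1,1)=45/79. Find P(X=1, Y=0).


Read from table: P(X=1, Y=0) = 7/79

7/79


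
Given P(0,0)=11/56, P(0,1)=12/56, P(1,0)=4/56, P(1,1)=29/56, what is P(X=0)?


P(X=0) = P(0,0)+P(0,1) = 11/56 + 12/56 = 23/56

23/56


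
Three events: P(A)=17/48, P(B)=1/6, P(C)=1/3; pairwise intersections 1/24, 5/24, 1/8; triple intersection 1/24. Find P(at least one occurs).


P(A∪B∪C) = P(A)+P(B)+P(C) - P(AB)-P(AC)-P(BC) + P(ABC)
= 17/48+1/6+1/3 - 1/24-5/24-1/8 + 1/24
= 25/48

25/48


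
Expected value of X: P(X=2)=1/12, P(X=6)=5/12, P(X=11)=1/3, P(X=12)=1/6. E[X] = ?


E[X] = sum(x * P(x))
= 2*1/12 + 6*5/12 + 11*1/3 + 12*1/6
= 25/3

25/3


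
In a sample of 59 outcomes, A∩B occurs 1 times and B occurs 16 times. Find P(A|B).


P(A|B) = P(A∩B)/P(B) = (1/59)/(16/59) = 1/16

1/16


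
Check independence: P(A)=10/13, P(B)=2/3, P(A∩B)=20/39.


P(A)*P(B) = 10/13*2/3 = 20/39
P(A∩B) = 20/39, which equals P(A)P(B), so independent

Yes, A and B are independent


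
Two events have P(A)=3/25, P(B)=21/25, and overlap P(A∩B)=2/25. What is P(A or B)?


P(A∪B) = P(A) + P(B) - P(A∩B)
= 3/25 + 21/25 - 2/25 = 22/25

22/25


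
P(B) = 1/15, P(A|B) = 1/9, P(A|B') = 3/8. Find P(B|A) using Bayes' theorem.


P(A) = P(A|B)P(B) + P(A|B')P(B') = 1/9*1/15 + 3/8*14/15 = 193/540
P(B|A) = P(A|B)P(B)/P(A) = (1/135)/(193/540) = 4/193

4/193


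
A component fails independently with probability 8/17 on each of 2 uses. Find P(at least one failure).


P(at least one) = 1 - P(none)
P(none) = (1 - 8/17)^2 = (9/17)^2 = 81/289
P(at least one) = 1 - 81/289 = 208/289

208/289


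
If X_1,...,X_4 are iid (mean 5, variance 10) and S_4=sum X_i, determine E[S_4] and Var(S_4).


E[S_n] = n*mu = 4*5 = 20
Var(S_n) = n*sigma^2 = 4*10 = 40

E[S_4]=20, Var(S_4)=40


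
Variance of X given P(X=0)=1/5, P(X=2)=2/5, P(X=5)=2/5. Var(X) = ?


E[X] = 14/5, E[X^2] = 58/5
Var(X) = E[X^2] - (E[X])^2 = 58/5 - (14/5)^2 = 94/25

94/25


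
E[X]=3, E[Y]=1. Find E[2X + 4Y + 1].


E[2X + 4Y + 1] = 2*E[X] + 4*E[Y] + 1
= (2)*(3) + (4)*(1) + (1)
= 6 + 4 + 1 = 11

11


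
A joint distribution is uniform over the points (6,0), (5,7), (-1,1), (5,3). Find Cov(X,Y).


E[X]=15/4, E[Y]=11/4, E[XY]=49/4
Cov(X,Y) = E[XY] - E[X]E[Y] = 49/4 - 15/4*11/4 = 31/16

31/16


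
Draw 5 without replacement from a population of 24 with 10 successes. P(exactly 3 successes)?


P(X=3) = C(10,3)*C(14,2) / C(24,5)
= 120*91 / 42504
= 10920/42504 = 65/253

65/253


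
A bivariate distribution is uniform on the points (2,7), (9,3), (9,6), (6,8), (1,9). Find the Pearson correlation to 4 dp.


Cov(X,Y) = -5.2400, Var(X) = 11.4400, Var(Y) = 4.2400
rho = Cov/(sqrt(VarX)*sqrt(VarY)) = -0.7524

-0.7524


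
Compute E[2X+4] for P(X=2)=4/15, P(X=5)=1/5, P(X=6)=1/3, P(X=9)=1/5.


E[2X+4] = sum(g(x)*P(x))
= 8*4/15 + 14*1/5 + 16*1/3 + 22*1/5
= 44/3

44/3


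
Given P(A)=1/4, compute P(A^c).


P(A') = 1 - P(A) = 1 - 1/4 = 3/4

3/4


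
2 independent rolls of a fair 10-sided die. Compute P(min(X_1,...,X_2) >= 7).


P(min >= 7) = P(all X_i >= 7) = (P(X_1 >= 7))^2
= (4/10)^2 = (2/5)^2 = 4/25

4/25


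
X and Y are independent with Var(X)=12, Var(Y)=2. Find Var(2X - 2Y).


Independence => Cov(X,Y)=0
Var(2X - 2Y) = 2^2*Var(X) + (-2)^2*Var(Y)
= 4*12 + 4*2 = 56

56


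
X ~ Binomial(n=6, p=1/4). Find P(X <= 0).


P(X<=0) = P(X=0)
= 729/4096
= 729/4096

729/4096


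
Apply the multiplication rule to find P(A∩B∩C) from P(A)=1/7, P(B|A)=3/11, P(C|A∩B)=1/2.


P(A∩B∩C) = P(A) * P(B|A) * P(C|A∩B)
= 1/7 * 3/11 * 1/2
= 3/77 * 1/2 = 3/154

3/154


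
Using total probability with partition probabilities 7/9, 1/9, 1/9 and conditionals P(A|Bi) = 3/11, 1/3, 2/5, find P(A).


P(A) = P(A|B1)P(B1) + P(A|B2)P(B2) + P(A|B3)P(B3)
= 3/11*7/9 + 1/3*1/9 + 2/5*1/9
= 7/33 + 1/27 + 2/45 = 436/1485

436/1485


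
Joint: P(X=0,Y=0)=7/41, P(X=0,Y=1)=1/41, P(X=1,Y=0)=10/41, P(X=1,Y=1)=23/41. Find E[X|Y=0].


P(Y=0) = 17/41
E[X|Y=0] = (0*7 + 1*10)/17 = 10/17

10/17


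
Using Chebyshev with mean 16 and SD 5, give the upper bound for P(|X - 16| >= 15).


k = 15/5 = 3
Chebyshev: P(|X-mu| >= k*sigma) <= 1/k^2 = 1/3^2 = 1/9

1/9


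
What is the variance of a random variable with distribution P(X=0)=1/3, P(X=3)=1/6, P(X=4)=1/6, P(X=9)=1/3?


E[X] = 25/6, E[X^2] = 187/6
Var(X) = E[X^2] - (E[X])^2 = 187/6 - (25/6)^2 = 497/36

497/36


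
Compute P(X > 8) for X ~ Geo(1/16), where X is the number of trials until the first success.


P(X > 8) = P(first 8 trials all fail) = (1-p)^8 = (15/16)^8 = 2562890625/4294967296

2562890625/4294967296


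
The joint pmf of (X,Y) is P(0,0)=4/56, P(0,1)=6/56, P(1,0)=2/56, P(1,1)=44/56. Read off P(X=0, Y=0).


Read from table: P(X=0, Y=0) = 4/56 = 1/14

1/14


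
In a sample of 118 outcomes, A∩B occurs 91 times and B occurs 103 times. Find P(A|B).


P(A|B) = P(A∩B)/P(B) = (91/118)/(103/118) = 91/103

91/103


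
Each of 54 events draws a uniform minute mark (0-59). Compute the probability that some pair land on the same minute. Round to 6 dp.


P(all different) = prod((60-i)/60 for i=0..53) = 0.000000
P(at least one match) = 1 - 0.000000 = 1.000000

1.000000


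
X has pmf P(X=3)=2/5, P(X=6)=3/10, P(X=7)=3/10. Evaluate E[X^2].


E[X^2] = sum(x^2 * P(x))
= 9*2/5 + 36*3/10 + 49*3/10
= 291/10

291/10


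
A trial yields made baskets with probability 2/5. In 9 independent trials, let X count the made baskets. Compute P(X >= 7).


P(X>=7) = P(X=7) + P(X=8) + P(X=9)
= 41472/1953125 + 6912/1953125 + 512/1953125
= 48896/1953125

48896/1953125


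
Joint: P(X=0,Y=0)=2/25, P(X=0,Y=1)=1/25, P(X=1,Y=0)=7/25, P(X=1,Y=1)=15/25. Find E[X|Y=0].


P(Y=0) = 9/25
E[X|Y=0] = (0*2 + 1*7)/9 = 7/9

7/9


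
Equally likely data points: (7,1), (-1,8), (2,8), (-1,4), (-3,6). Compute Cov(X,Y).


E[X]=4/5, E[Y]=27/5, E[XY]=-7/5
Cov(X,Y) = E[XY] - E[X]E[Y] = -7/5 - 4/5*27/5 = -143/25

-143/25


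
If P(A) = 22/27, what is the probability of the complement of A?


P(A') = 1 - P(A) = 1 - 22/27 = 5/27

5/27


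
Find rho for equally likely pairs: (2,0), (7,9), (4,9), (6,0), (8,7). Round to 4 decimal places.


Cov(X,Y) = 4.0000, Var(X) = 4.6400, Var(Y) = 17.2000
rho = Cov/(sqrt(VarX)*sqrt(VarY)) = 0.4478

0.4478


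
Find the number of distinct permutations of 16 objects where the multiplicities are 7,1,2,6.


16! = 20922789888000
Denominator: 7!=5040 * 1!=1 * 2!=2 * 6!=720
Coefficient = 20922789888000 / 7257600 = 2882880

2882880


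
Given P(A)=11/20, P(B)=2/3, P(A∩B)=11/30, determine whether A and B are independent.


P(A)*P(B) = 11/20*2/3 = 11/30
P(A∩B) = 11/30, which equals P(A)P(B), so independent

Yes, A and B are independent


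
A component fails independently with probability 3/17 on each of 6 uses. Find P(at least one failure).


P(at least one) = 1 - P(none)
P(none) = (1 - 3/17)^6 = (14/17)^6 = 7529536/24137569
P(at least one) = 1 - 7529536/24137569 = 16608033/24137569

16608033/24137569


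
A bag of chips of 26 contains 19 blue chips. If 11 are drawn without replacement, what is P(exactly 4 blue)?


P(X=4) = C(19,4)*C(7,7) / C(26,11)
= 3876*1 / 7726160
= 3876/7726160 = 3/5980

3/5980


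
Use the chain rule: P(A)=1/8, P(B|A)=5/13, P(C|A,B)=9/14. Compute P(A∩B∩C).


P(A∩B∩C) = P(A) * P(B|A) * P(C|A∩B)
= 1/8 * 5/13 * 9/14
= 5/104 * 9/14 = 45/1456

45/1456


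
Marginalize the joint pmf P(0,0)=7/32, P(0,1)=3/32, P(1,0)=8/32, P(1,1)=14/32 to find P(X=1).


P(X=1) = P(1,0)+P(1,1) = 8/32 + 14/32 = 22/32 = 11/16

11/16


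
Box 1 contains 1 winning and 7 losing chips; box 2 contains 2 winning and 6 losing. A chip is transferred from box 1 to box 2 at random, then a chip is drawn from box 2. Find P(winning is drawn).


P(transfer winning) = 1/8; P(transfer losing) = 7/8
If winning transferred: Urn II has 3 winning of 9, so P(winning|winning moved) = 1/3
If losing transferred: Urn II has 2 winning of 9, so P(winning|losing moved) = 2/9
By total probability: P(winning) = 1/8*1/3 + 7/8*2/9 = 17/72

17/72


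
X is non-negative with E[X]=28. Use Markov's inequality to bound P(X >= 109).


Markov: P(X >= a) <= E[X]/a
P(X >= 109) <= 28/109

28/109


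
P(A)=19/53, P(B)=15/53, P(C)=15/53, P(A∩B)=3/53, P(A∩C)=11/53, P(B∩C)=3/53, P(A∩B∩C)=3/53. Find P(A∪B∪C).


P(A∪B∪C) = P(A)+P(B)+P(C) - P(AB)-P(AC)-P(BC) + P(ABC)
= 19/53+15/53+15/53 - 3/53-11/53-3/53 + 3/53
= 35/53

35/53


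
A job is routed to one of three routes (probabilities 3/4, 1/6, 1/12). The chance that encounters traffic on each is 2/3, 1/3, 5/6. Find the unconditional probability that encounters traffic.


P(A) = P(A|B1)P(B1) + P(A|B2)P(B2) + P(A|B3)P(B3)
= 2/3*3/4 + 1/3*1/6 + 5/6*1/12
= 1/2 + 1/18 + 5/72 = 5/8

5/8


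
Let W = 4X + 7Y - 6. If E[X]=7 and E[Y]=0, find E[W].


E[4X + 7Y - 6] = 4*E[X] + 7*E[Y] - 6
= (4)*(7) + (7)*(0) + (-6)
= 28 + 0 - 6 = 22

22


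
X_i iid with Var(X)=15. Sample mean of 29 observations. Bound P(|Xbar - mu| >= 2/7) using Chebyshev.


Var(Xbar) = Var(X)/n = 15/29
Chebyshev: P(|Xbar-mu| >= 2/7) <= Var(Xbar)/(2/7)^2 = (15/29)/(4/49) = 735/116
Bound exceeds 1, so trivial bound: 1

1


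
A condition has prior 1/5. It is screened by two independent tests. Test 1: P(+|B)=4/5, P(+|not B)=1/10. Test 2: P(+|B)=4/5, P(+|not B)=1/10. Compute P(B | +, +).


After test 1: P(+) = 4/5*1/5 + 1/10*4/5 = 6/25
P(B|+) = (4/25)/(6/25) = 2/3
After test 2 (use post1 as new prior): P(+) = 4/5*2/3 + 1/10*1/3 = 17/30
P(B|+,+) = (8/15)/(17/30) = 16/17

16/17


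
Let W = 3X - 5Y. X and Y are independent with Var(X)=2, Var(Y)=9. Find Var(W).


Independence => Cov(X,Y)=0
Var(3X - 5Y) = 3^2*Var(X) + (-5)^2*Var(Y)
= 9*2 + 25*9 = 243

243


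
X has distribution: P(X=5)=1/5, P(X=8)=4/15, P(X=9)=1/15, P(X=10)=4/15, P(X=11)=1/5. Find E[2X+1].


E[2X+1] = sum(g(x)*P(x))
= 11*1/5 + 17*4/15 + 19*1/15 + 21*4/15 + 23*1/5
= 91/5

91/5


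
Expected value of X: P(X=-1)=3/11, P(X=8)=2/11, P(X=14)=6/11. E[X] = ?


E[X] = sum(x * P(x))
= -1*3/11 + 8*2/11 + 14*6/11
= 97/11

97/11


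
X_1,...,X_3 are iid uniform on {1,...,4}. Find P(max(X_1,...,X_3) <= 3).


P(max <= 3) = P(all X_i <= 3) = (P(X_1 <= 3))^3
= (3/4)^3 = 27/64

27/64


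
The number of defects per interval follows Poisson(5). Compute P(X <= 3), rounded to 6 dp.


P(X<=3) = e^(-5)*5^0/0! + e^(-5)*5^1/1! + e^(-5)*5^2/2! + e^(-5)*5^3/3!
≈ 0.0067379470 + 0.0336897350 + 0.0842243375 + 0.1403738958
= 0.2650259153
≈ 0.265026

0.265026


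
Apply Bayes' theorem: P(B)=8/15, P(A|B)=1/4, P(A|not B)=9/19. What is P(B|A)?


P(A) = P(A|B)P(B) + P(A|B')P(B') = 1/4*8/15 + 9/19*7/15 = 101/285
P(B|A) = P(A|B)P(B)/P(A) = (2/15)/(101/285) = 38/101

38/101


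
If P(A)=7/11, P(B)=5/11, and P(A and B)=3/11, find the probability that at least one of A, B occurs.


P(A∪B) = P(A) + P(B) - P(A∩B)
= 7/11 + 5/11 - 3/11 = 9/11

9/11


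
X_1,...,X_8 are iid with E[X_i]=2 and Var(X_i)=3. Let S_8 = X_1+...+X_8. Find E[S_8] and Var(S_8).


E[S_n] = n*mu = 8*2 = 16
Var(S_n) = n*sigma^2 = 8*3 = 24

E[S_8]=16, Var(S_8)=24


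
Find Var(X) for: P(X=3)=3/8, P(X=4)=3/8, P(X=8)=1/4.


E[X] = 37/8, E[X^2] = 203/8
Var(X) = E[X^2] - (E[X])^2 = 203/8 - (37/8)^2 = 255/64

255/64


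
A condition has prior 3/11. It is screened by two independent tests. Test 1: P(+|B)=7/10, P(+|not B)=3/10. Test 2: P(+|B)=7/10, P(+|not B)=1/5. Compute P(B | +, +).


After test 1: P(+) = 7/10*3/11 + 3/10*8/11 = 9/22
P(B|+) = (21/110)/(9/22) = 7/15
After test 2 (use post1 as new prior): P(+) = 7/10*7/15 + 1/5*8/15 = 13/30
P(B|+,+) = (49/150)/(13/30) = 49/65

49/65


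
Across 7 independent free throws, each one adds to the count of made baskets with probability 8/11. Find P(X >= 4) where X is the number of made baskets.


P(X>=4) = P(X=4) + P(X=5) + P(X=6) + P(X=7)
= 3870720/19487171 + 6193152/19487171 + 5505024/19487171 + 2097152/19487171
= 17666048/19487171

17666048/19487171


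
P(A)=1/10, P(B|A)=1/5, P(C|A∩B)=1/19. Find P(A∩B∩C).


P(A∩B∩C) = P(A) * P(B|A) * P(C|A∩B)
= 1/10 * 1/5 * 1/19
= 1/50 * 1/19 = 1/950

1/950


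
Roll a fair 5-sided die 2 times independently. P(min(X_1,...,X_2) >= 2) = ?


P(min >= 2) = P(all X_i >= 2) = (P(X_1 >= 2))^2
= (4/5)^2 = 16/25

16/25


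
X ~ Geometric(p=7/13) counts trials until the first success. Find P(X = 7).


P(X=7) = (1-p)^6 * p = (6/13)^6 * 7/13
= 46656/4826809 * 7/13 = 326592/62748517

326592/62748517


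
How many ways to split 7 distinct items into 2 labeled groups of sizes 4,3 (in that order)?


7! = 5040
Denominator: 4!=24 * 3!=6
Coefficient = 5040 / 144 = 35

35


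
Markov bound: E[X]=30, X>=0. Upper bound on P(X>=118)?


Markov: P(X >= a) <= E[X]/a
P(X >= 118) <= 30/118 = 15/59

15/59


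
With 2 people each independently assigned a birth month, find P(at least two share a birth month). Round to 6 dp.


P(all different) = prod((12-i)/12 for i=0..1) = 0.916667
P(at least one match) = 1 - 0.916667 = 0.083333

0.083333


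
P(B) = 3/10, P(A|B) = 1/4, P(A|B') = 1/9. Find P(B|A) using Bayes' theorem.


P(A) = P(A|B)P(B) + P(A|B')P(B') = 1/4*3/10 + 1/9*7/10 = 11/72
P(B|A) = P(A|B)P(B)/P(A) = (3/40)/(11/72) = 27/55

27/55


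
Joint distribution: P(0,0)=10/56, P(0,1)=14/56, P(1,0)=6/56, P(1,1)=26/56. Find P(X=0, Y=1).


Read from table: P(X=0, Y=1) = 14/56 = 1/4

1/4


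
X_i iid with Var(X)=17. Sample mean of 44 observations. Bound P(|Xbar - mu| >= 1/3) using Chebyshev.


Var(Xbar) = Var(X)/n = 17/44
Chebyshev: P(|Xbar-mu| >= 1/3) <= Var(Xbar)/(1/3)^2 = (17/44)/(1/9) = 153/44
Bound exceeds 1, so trivial bound: 1

1


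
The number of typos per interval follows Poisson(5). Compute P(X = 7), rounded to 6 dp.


P(X=7) = e^(-5) * 5^7 / 7!
≈ 0.006737946999 * 78125 / 5040
≈ 0.104445

0.104445


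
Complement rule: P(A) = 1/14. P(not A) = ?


P(A') = 1 - P(A) = 1 - 1/14 = 13/14

13/14


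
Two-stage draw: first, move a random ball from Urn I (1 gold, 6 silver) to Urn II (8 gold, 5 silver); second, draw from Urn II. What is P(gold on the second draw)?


P(transfer gold) = 1/7; P(transfer silver) = 6/7
If gold transferred: Urn II has 9 gold of 14, so P(gold|gold moved) = 9/14
If silver transferred: Urn II has 8 gold of 14, so P(gold|silver moved) = 4/7
By total probability: P(gold) = 1/7*9/14 + 6/7*4/7 = 57/98

57/98


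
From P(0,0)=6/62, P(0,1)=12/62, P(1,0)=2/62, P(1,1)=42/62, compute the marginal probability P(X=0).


P(X=0) = P(0,0)+P(0,1) = 6/62 + 12/62 = 18/62 = 9/31

9/31


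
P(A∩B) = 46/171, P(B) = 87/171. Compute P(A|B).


P(A|B) = P(A∩B)/P(B) = (46/171)/(87/171) = 46/87

46/87


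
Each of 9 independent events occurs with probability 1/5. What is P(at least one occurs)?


P(at least one) = 1 - P(none)
P(none) = (1 - 1/5)^9 = (4/5)^9 = 262144/1953125
P(at least one) = 1 - 262144/1953125 = 1690981/1953125

1690981/1953125


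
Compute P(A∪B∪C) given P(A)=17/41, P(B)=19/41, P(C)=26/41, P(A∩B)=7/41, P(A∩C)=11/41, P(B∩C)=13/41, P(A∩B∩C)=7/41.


P(A∪B∪C) = P(A)+P(B)+P(C) - P(AB)-P(AC)-P(BC) + P(ABC)
= 17/41+19/41+26/41 - 7/41-11/41-13/41 + 7/41
= 38/41

38/41


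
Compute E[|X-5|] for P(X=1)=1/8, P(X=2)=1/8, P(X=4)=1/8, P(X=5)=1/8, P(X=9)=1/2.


E[|X-5|] = sum(g(x)*P(x))
= 4*1/8 + 3*1/8 + 1*1/8 + 0*1/8 + 4*1/2
= 3

3


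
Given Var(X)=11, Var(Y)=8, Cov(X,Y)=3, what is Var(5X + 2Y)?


Var(5X + 2Y) = 5^2*Var(X) + 2^2*Var(Y) + 2*5*2*Cov(X,Y)
= 25*11 + 4*8 + 20*3
= 275 + 32 + 60 = 367

367


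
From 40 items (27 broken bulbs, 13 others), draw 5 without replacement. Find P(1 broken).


P(X=1) = C(27,1)*C(13,4) / C(40,5)
= 27*715 / 658008
= 19305/658008 = 165/5624

165/5624


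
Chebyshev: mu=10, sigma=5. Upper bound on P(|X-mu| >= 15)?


k = 15/5 = 3
Chebyshev: P(|X-mu| >= k*sigma) <= 1/k^2 = 1/3^2 = 1/9

1/9
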